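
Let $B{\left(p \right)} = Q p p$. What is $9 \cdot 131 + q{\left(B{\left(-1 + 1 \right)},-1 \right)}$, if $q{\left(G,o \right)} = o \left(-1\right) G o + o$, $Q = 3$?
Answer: $1178$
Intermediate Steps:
$B{\left(p \right)} = 3 p^{2}$ ($B{\left(p \right)} = 3 p p = 3 p^{2}$)
$q{\left(G,o \right)} = o - G o^{2}$ ($q{\left(G,o \right)} = - o G o + o = - G o o + o = - G o^{2} + o = o - G o^{2}$)
$9 \cdot 131 + q{\left(B{\left(-1 + 1 \right)},-1 \right)} = 9 \cdot 131 - \left(1 - 3 \left(-1 + 1\right)^{2} \left(-1\right)\right) = 1179 - \left(1 - 3 \cdot 0^{2} \left(-1\right)\right) = 1179 - \left(1 - 3 \cdot 0 \left(-1\right)\right) = 1179 - \left(1 - 0 \left(-1\right)\right) = 1179 - \left(1 + 0\right) = 1179 - 1 = 1178$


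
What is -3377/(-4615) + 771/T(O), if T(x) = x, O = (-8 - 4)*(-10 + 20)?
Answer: -42039/7384 ≈ -5.6933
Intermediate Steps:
O = -120 (O = -12*10 = -120)
-3377/(-4615) + 771/T(O) = -3377/(-4615) + 771/(-120) = -3377*(-1/4615) + 771*(-1/120) = 3377/4615 - 257/40 = -42039/7384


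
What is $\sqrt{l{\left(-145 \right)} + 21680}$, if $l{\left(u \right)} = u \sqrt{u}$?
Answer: $\sqrt{21680 - 145 i \sqrt{145}} \approx 147.36 - 5.9244 i$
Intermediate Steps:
$l{\left(u \right)} = u^{\frac{3}{2}}$
$\sqrt{l{\left(-145 \right)} + 21680} = \sqrt{\left(-145\right)^{\frac{3}{2}} + 21680} = \sqrt{- 145 i \sqrt{145} + 21680} = \sqrt{21680 - 145 i \sqrt{145}}$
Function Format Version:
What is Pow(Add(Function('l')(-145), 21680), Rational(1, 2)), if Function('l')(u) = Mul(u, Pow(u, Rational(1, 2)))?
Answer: Pow(Add(21680, Mul(-145, I, Pow(145, Rational(1, 2)))), Rational(1, 2)) ≈ Add(147.36, Mul(-5.9244, I))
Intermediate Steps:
Function('l')(u) = Pow(u, Rational(3, 2))
Pow(Add(Function('l')(-145), 21680), Rational(1, 2)) = Pow(Add(Pow(-145, Rational(3, 2)), 21680), Rational(1, 2)) = Pow(Add(Mul(-145, I, Pow(145, Rational(1, 2))), 21680), Rational(1, 2)) = Pow(Add(21680, Mul(-145, I, Pow(145, Rational(1, 2)))), Rational(1, 2))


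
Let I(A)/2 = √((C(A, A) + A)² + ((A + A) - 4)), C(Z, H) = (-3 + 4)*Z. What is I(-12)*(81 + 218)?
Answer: 1196*√137 ≈ 13999.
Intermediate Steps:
C(Z, H) = Z (C(Z, H) = 1*Z = Z)
I(A) = 2*√(-4 + 2*A + 4*A²) (I(A) = 2*√((A + A)² + ((A + A) - 4)) = 2*√((2*A)² + (2*A - 4)) = 2*√(4*A² + (-4 + 2*A)) = 2*√(-4 + 2*A + 4*A²))
I(-12)*(81 + 218) = (2*√(-4 + 2*(-12) + 4*(-12)²))*(81 + 218) = (2*√(-4 - 24 + 4*144))*299 = (2*√(-4 - 24 + 576))*299 = (2*√548)*299 = (2*(2*√137))*299 = (4*√137)*299 = 1196*√137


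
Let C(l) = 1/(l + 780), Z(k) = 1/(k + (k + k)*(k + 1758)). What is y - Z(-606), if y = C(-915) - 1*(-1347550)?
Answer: 16940684305387/12571470 ≈ 1.3476e+6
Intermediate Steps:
Z(k) = 1/(k + 2*k*(1758 + k)) (Z(k) = 1/(k + (2*k)*(1758 + k)) = 1/(k + 2*k*(1758 + k)))
C(l) = 1/(780 + l)
y = 181919249/135 (y = 1/(780 - 915) - 1*(-1347550) = 1/(-135) + 1347550 = -1/135 + 1347550 = 181919249/135 ≈ 1.3476e+6)
y - Z(-606) = 181919249/135 - 1/((-606)*(3517 + 2*(-606))) = 181919249/135 - (-1)/(606*(3517 - 1212)) = 181919249/135 - (-1)/(606*2305) = 181919249/135 - 1*(-1/1396830) = 181919249/135 + 1/1396830 = 16940684305387/12571470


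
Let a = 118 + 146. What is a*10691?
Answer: 2822424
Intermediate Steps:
a = 264
a*10691 = 264*10691 = 2822424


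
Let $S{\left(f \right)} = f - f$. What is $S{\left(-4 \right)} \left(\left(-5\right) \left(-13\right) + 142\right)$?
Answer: $0$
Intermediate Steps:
$S{\left(f \right)} = 0$
$S{\left(-4 \right)} \left(\left(-5\right) \left(-13\right) + 142\right) = 0 \left(\left(-5\right) \left(-13\right) + 142\right) = 0 \left(65 + 142\right) = 0 \cdot 207 = 0$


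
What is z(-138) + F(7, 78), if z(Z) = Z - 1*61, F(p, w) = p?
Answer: -192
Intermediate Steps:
z(Z) = -61 + Z (z(Z) = Z - 61 = -61 + Z)
z(-138) + F(7, 78) = (-61 - 138) + 7 = -199 + 7 = -192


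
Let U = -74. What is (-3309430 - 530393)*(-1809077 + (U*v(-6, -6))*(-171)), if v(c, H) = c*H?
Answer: 5197327144659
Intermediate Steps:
v(c, H) = H*c
(-3309430 - 530393)*(-1809077 + (U*v(-6, -6))*(-171)) = (-3309430 - 530393)*(-1809077 - (-444)*(-6)*(-171)) = -3839823*(-1809077 - 74*36*(-171)) = -3839823*(-1809077 - 2664*(-171)) = -3839823*(-1809077 + 455544) = -3839823*(-1353533) = 5197327144659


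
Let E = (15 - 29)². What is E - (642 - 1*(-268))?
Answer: -714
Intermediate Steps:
E = 196 (E = (-14)² = 196)
E - (642 - 1*(-268)) = 196 - (642 - 1*(-268)) = 196 - (642 + 268) = 196 - 1*910 = 196 - 910 = -714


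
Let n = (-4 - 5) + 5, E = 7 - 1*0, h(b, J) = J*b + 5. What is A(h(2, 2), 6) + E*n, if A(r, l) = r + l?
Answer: -13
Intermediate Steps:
h(b, J) = 5 + J*b
E = 7 (E = 7 + 0 = 7)
n = -4 (n = -9 + 5 = -4)
A(r, l) = l + r
A(h(2, 2), 6) + E*n = (6 + (5 + 2*2)) + 7*(-4) = (6 + (5 + 4)) - 28 = (6 + 9) - 28 = 15 - 28 = -13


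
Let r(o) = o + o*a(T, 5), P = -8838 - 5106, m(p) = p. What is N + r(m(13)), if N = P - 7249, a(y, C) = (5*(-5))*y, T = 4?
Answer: -22480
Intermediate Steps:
P = -13944
a(y, C) = -25*y
N = -21193 (N = -13944 - 7249 = -21193)
r(o) = -99*o (r(o) = o + o*(-25*4) = o + o*(-100) = o - 100*o = -99*o)
N + r(m(13)) = -21193 - 99*13 = -21193 - 1287 = -22480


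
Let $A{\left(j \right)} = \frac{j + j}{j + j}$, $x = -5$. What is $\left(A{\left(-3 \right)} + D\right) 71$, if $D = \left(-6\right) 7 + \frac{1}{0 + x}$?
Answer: $- \frac{14626}{5} \approx -2925.2$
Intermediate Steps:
$A{\left(j \right)} = 1$ ($A{\left(j \right)} = \frac{2 j}{2 j} = 2 j \frac{1}{2 j} = 1$)
$D = - \frac{211}{5}$ ($D = \left(-6\right) 7 + \frac{1}{0 - 5} = -42 + \frac{1}{-5} = -42 - \frac{1}{5} = - \frac{211}{5} \approx -42.2$)
$\left(A{\left(-3 \right)} + D\right) 71 = \left(1 - \frac{211}{5}\right) 71 = \left(- \frac{206}{5}\right) 71 = - \frac{14626}{5}$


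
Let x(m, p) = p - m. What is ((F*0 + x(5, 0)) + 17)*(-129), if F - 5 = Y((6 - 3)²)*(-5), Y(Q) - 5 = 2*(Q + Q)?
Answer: -1548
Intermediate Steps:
Y(Q) = 5 + 4*Q (Y(Q) = 5 + 2*(Q + Q) = 5 + 2*(2*Q) = 5 + 4*Q)
F = -200 (F = 5 + (5 + 4*(6 - 3)²)*(-5) = 5 + (5 + 4*3²)*(-5) = 5 + (5 + 4*9)*(-5) = 5 + (5 + 36)*(-5) = 5 + 41*(-5) = 5 - 205 = -200)
((F*0 + x(5, 0)) + 17)*(-129) = ((-200*0 + (0 - 1*5)) + 17)*(-129) = ((0 + (0 - 5)) + 17)*(-129) = ((0 - 5) + 17)*(-129) = (-5 + 17)*(-129) = 12*(-129) = -1548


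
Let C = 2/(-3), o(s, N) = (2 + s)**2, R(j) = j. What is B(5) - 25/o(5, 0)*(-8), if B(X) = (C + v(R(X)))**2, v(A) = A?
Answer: 10081/441 ≈ 22.859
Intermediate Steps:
C = -2/3 (C = 2*(-1/3) = -2/3 ≈ -0.66667)
B(X) = (-2/3 + X)**2
B(5) - 25/o(5, 0)*(-8) = (-2 + 3*5)**2/9 - 25/(2 + 5)**2*(-8) = (-2 + 15)**2/9 - 25/(7**2)*(-8) = (1/9)*13**2 - 25/49*(-8) = (1/9)*169 - 25*1/49*(-8) = 169/9 - 25/49*(-8) = 169/9 + 200/49 = 10081/441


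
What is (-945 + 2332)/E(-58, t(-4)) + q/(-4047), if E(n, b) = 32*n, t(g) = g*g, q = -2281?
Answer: -1379653/7511232 ≈ -0.18368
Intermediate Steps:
t(g) = g**2
(-945 + 2332)/E(-58, t(-4)) + q/(-4047) = (-945 + 2332)/((32*(-58))) - 2281/(-4047) = 1387/(-1856) - 2281*(-1/4047) = 1387*(-1/1856) + 2281/4047 = -1387/1856 + 2281/4047 = -1379653/7511232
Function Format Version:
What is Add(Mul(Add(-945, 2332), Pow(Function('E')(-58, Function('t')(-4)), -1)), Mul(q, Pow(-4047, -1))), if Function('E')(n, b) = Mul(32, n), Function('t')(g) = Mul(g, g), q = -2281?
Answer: Rational(-1379653, 7511232) ≈ -0.18368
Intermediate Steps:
Function('t')(g) = Pow(g, 2)
Add(Mul(Add(-945, 2332), Pow(Function('E')(-58, Function('t')(-4)), -1)), Mul(q, Pow(-4047, -1))) = Add(Mul(Add(-945, 2332), Pow(Mul(32, -58), -1)), Mul(-2281, Pow(-4047, -1))) = Add(Mul(1387, Pow(-1856, -1)), Mul(-2281, Rational(-1, 4047))) = Add(Mul(1387, Rational(-1, 1856)), Rational(2281, 4047)) = Add(Rational(-1387, 1856), Rational(2281, 4047)) = Rational(-1379653, 7511232)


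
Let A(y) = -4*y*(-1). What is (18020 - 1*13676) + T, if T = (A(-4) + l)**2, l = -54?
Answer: 9244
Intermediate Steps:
A(y) = 4*y
T = 4900 (T = (4*(-4) - 54)**2 = (-16 - 54)**2 = (-70)**2 = 4900)
(18020 - 1*13676) + T = (18020 - 1*13676) + 4900 = (18020 - 13676) + 4900 = 4344 + 4900 = 9244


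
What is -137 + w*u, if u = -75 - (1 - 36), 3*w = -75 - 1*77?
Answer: 5669/3 ≈ 1889.7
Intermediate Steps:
w = -152/3 (w = (-75 - 1*77)/3 = (-75 - 77)/3 = (⅓)*(-152) = -152/3 ≈ -50.667)
u = -40 (u = -75 - 1*(-35) = -75 + 35 = -40)
-137 + w*u = -137 - 152/3*(-40) = -137 + 6080/3 = 5669/3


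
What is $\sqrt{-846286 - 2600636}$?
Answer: $i \sqrt{3446922} \approx 1856.6 i$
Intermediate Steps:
$\sqrt{-846286 - 2600636} = \sqrt{-3446922} = i \sqrt{3446922}$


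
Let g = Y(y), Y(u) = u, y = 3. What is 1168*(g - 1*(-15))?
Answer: 21024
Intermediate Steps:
g = 3
1168*(g - 1*(-15)) = 1168*(3 - 1*(-15)) = 1168*(3 + 15) = 1168*18 = 21024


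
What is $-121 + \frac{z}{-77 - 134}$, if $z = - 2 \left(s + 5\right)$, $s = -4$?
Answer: $- \frac{25529}{211} \approx -120.99$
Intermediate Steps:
$z = -2$ ($z = - 2 \left(-4 + 5\right) = \left(-2\right) 1 = -2$)
$-121 + \frac{z}{-77 - 134} = -121 + \frac{1}{-77 - 134} \left(-2\right) = -121 + \frac{1}{-211} \left(-2\right) = -121 - - \frac{2}{211} = -121 + \frac{2}{211} = - \frac{25529}{211}$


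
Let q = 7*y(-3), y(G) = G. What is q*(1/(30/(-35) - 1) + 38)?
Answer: -10227/13 ≈ -786.69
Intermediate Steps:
q = -21 (q = 7*(-3) = -21)
q*(1/(30/(-35) - 1) + 38) = -21*(1/(30/(-35) - 1) + 38) = -21*(1/(30*(-1/35) - 1) + 38) = -21*(1/(-6/7 - 1) + 38) = -21*(1/(-13/7) + 38) = -21*(-7/13 + 38) = -21*487/13 = -10227/13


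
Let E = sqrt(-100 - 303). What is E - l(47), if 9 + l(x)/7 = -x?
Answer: 392 + I*sqrt(403) ≈ 392.0 + 20.075*I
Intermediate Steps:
l(x) = -63 - 7*x (l(x) = -63 + 7*(-x) = -63 - 7*x)
E = I*sqrt(403) (E = sqrt(-403) = I*sqrt(403) ≈ 20.075*I)
E - l(47) = I*sqrt(403) - (-63 - 7*47) = I*sqrt(403) - (-63 - 329) = I*sqrt(403) - 1*(-392) = I*sqrt(403) + 392 = 392 + I*sqrt(403)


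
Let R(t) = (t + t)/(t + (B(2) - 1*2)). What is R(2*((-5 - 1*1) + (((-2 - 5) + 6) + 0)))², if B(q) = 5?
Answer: 784/121 ≈ 6.4793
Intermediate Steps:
R(t) = 2*t/(3 + t) (R(t) = (t + t)/(t + (5 - 1*2)) = (2*t)/(t + (5 - 2)) = (2*t)/(t + 3) = (2*t)/(3 + t) = 2*t/(3 + t))
R(2*((-5 - 1*1) + (((-2 - 5) + 6) + 0)))² = (2*(2*((-5 - 1*1) + (((-2 - 5) + 6) + 0)))/(3 + 2*((-5 - 1*1) + (((-2 - 5) + 6) + 0))))² = (2*(2*((-5 - 1) + ((-7 + 6) + 0)))/(3 + 2*((-5 - 1) + ((-7 + 6) + 0))))² = (2*(2*(-6 + (-1 + 0)))/(3 + 2*(-6 + (-1 + 0))))² = (2*(2*(-6 - 1))/(3 + 2*(-6 - 1)))² = (2*(2*(-7))/(3 + 2*(-7)))² = (2*(-14)/(3 - 14))² = (2*(-14)/(-11))² = (2*(-14)*(-1/11))² = (28/11)² = 784/121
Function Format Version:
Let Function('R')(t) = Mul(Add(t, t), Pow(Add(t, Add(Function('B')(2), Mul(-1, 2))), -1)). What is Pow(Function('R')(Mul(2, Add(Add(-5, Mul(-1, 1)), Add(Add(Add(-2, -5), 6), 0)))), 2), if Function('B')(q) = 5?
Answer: Rational(784, 121) ≈ 6.4793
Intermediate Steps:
Function('R')(t) = Mul(2, t, Pow(Add(3, t), -1)) (Function('R')(t) = Mul(Add(t, t), Pow(Add(t, Add(5, Mul(-1, 2))), -1)) = Mul(Mul(2, t), Pow(Add(t, Add(5, -2)), -1)) = Mul(Mul(2, t), Pow(Add(t, 3), -1)) = Mul(Mul(2, t), Pow(Add(3, t), -1)) = Mul(2, t, Pow(Add(3, t), -1)))
Pow(Function('R')(Mul(2, Add(Add(-5, Mul(-1, 1)), Add(Add(Add(-2, -5), 6), 0)))), 2) = Pow(Mul(2, Mul(2, Add(Add(-5, Mul(-1, 1)), Add(Add(Add(-2, -5), 6), 0))), Pow(Add(3, Mul(2, Add(Add(-5, Mul(-1, 1)), Add(Add(Add(-2, -5), 6), 0)))), -1)), 2) = Pow(Mul(2, Mul(2, Add(Add(-5, -1), Add(Add(-7, 6), 0))), Pow(Add(3, Mul(2, Add(Add(-5, -1), Add(Add(-7, 6), 0)))), -1)), 2) = Pow(Mul(2, Mul(2, Add(-6, Add(-1, 0))), Pow(Add(3, Mul(2, Add(-6, Add(-1, 0)))), -1)), 2) = Pow(Mul(2, Mul(2, Add(-6, -1)), Pow(Add(3, Mul(2, Add(-6, -1))), -1)), 2) = Pow(Mul(2, Mul(2, -7), Pow(Add(3, Mul(2, -7)), -1)), 2) = Pow(Mul(2, -14, Pow(Add(3, -14), -1)), 2) = Pow(Mul(2, -14, Pow(-11, -1)), 2) = Pow(Mul(2, -14, Rational(-1, 11)), 2) = Pow(Rational(28, 11), 2) = Rational(784, 121)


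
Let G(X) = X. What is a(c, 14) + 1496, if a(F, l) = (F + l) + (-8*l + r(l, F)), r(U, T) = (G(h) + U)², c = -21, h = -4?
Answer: 1477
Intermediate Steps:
r(U, T) = (-4 + U)²
a(F, l) = F + (-4 + l)² - 7*l (a(F, l) = (F + l) + (-8*l + (-4 + l)²) = (F + l) + ((-4 + l)² - 8*l) = F + (-4 + l)² - 7*l)
a(c, 14) + 1496 = (-21 + (-4 + 14)² - 7*14) + 1496 = (-21 + 10² - 98) + 1496 = (-21 + 100 - 98) + 1496 = -19 + 1496 = 1477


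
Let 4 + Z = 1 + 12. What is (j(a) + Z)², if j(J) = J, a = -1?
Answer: 64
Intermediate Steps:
Z = 9 (Z = -4 + (1 + 12) = -4 + 13 = 9)
(j(a) + Z)² = (-1 + 9)² = 8² = 64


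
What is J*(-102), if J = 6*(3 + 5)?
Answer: -4896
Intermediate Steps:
J = 48 (J = 6*8 = 48)
J*(-102) = 48*(-102) = -4896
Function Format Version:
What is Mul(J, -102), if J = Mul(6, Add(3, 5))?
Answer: -4896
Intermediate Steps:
J = 48 (J = Mul(6, 8) = 48)
Mul(J, -102) = Mul(48, -102) = -4896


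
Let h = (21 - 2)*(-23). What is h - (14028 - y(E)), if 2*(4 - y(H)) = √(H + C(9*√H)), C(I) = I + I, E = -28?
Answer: -14461 - √(-7 + 9*I*√7) ≈ -14464.0 - 3.9887*I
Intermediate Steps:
C(I) = 2*I
h = -437 (h = 19*(-23) = -437)
y(H) = 4 - √(H + 18*√H)/2 (y(H) = 4 - √(H + 2*(9*√H))/2 = 4 - √(H + 18*√H)/2)
h - (14028 - y(E)) = -437 - (14028 - (4 - √(-28 + 18*√(-28))/2)) = -437 - (14028 - (4 - √(-28 + 18*(2*I*√7))/2)) = -437 - (14028 - (4 - √(-28 + 36*I*√7)/2)) = -437 - (14028 + (-4 + √(-28 + 36*I*√7)/2)) = -437 - (14024 + √(-28 + 36*I*√7)/2) = -437 + (-14024 - √(-28 + 36*I*√7)/2) = -14461 - √(-28 + 36*I*√7)/2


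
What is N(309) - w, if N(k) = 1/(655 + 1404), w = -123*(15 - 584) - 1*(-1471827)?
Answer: -3174595025/2059 ≈ -1.5418e+6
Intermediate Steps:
w = 1541814 (w = -123*(-569) + 1471827 = 69987 + 1471827 = 1541814)
N(k) = 1/2059
N(309) - w = 1/2059 - 1*1541814 = 1/2059 - 1541814 = -3174595025/2059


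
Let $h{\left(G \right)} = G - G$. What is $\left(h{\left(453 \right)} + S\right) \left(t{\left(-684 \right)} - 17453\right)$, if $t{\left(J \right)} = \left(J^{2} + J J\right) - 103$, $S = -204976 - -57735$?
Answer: $-135190207596$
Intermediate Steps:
$S = -147241$ ($S = -204976 + 57735 = -147241$)
$h{\left(G \right)} = 0$
$t{\left(J \right)} = -103 + 2 J^{2}$ ($t{\left(J \right)} = \left(J^{2} + J^{2}\right) - 103 = 2 J^{2} - 103 = -103 + 2 J^{2}$)
$\left(h{\left(453 \right)} + S\right) \left(t{\left(-684 \right)} - 17453\right) = \left(0 - 147241\right) \left(\left(-103 + 2 \left(-684\right)^{2}\right) - 17453\right) = - 147241 \left(\left(-103 + 2 \cdot 467856\right) - 17453\right) = - 147241 \left(\left(-103 + 935712\right) - 17453\right) = - 147241 \left(935609 - 17453\right) = \left(-147241\right) 918156 = -135190207596$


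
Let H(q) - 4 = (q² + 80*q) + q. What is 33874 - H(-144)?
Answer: 24798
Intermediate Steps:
H(q) = 4 + q² + 81*q (H(q) = 4 + ((q² + 80*q) + q) = 4 + (q² + 81*q) = 4 + q² + 81*q)
33874 - H(-144) = 33874 - (4 + (-144)² + 81*(-144)) = 33874 - (4 + 20736 - 11664) = 33874 - 1*9076 = 33874 - 9076 = 24798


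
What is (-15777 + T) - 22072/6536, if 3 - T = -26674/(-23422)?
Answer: -150967056516/9567887 ≈ -15779.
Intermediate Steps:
T = 21796/11711 (T = 3 - (-26674)/(-23422) = 3 - (-26674)*(-1)/23422 = 3 - 1*13337/11711 = 3 - 13337/11711 = 21796/11711 ≈ 1.8612)
(-15777 + T) - 22072/6536 = (-15777 + 21796/11711) - 22072/6536 = -184742651/11711 - 22072*1/6536 = -184742651/11711 - 2759/817 = -150967056516/9567887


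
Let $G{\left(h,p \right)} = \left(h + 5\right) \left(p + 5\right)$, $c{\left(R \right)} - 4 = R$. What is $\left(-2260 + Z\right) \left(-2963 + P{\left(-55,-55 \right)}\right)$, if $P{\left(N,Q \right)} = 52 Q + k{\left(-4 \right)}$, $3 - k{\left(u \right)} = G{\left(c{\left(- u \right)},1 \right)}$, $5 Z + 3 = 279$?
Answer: $\frac{65019552}{5} \approx 1.3004 \cdot 10^{7}$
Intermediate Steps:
$Z = \frac{276}{5}$ ($Z = - \frac{3}{5} + \frac{1}{5} \cdot 279 = - \frac{3}{5} + \frac{279}{5} = \frac{276}{5} \approx 55.2$)
$c{\left(R \right)} = 4 + R$
$G{\left(h,p \right)} = \left(5 + h\right) \left(5 + p\right)$
$k{\left(u \right)} = -51 + 6 u$ ($k{\left(u \right)} = 3 - \left(25 + 5 \left(4 - u\right) + 5 \cdot 1 + \left(4 - u\right) 1\right) = 3 - \left(25 - \left(-20 + 5 u\right) + 5 - \left(-4 + u\right)\right) = 3 - \left(54 - 6 u\right) = 3 + \left(-54 + 6 u\right) = -51 + 6 u$)
$P{\left(N,Q \right)} = -75 + 52 Q$ ($P{\left(N,Q \right)} = 52 Q + \left(-51 + 6 \left(-4\right)\right) = 52 Q - 75 = -75 + 52 Q$)
$\left(-2260 + Z\right) \left(-2963 + P{\left(-55,-55 \right)}\right) = \left(-2260 + \frac{276}{5}\right) \left(-2963 + \left(-75 + 52 \left(-55\right)\right)\right) = - \frac{11024 \left(-2963 - 2935\right)}{5} = \left(- \frac{11024}{5}\right) \left(-5898\right) = \frac{65019552}{5}$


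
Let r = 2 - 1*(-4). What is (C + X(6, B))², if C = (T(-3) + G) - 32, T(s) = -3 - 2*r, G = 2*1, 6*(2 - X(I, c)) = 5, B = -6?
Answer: 69169/36 ≈ 1921.4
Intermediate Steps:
X(I, c) = 7/6 (X(I, c) = 2 - ⅙*5 = 2 - ⅚ = 7/6)
G = 2
r = 6 (r = 2 + 4 = 6)
T(s) = -15 (T(s) = -3 - 2*6 = -3 - 12 = -15)
C = -45 (C = (-15 + 2) - 32 = -13 - 32 = -45)
(C + X(6, B))² = (-45 + 7/6)² = (-263/6)² = 69169/36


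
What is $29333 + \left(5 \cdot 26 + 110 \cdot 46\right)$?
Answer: $34523$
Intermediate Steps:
$29333 + \left(5 \cdot 26 + 110 \cdot 46\right) = 29333 + \left(130 + 5060\right) = 29333 + 5190 = 34523$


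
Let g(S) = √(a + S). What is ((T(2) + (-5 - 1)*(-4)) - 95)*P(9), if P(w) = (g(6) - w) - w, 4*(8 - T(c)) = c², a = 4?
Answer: 1152 - 64*√10 ≈ 949.61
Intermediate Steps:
g(S) = √(4 + S)
T(c) = 8 - c²/4
P(w) = √10 - 2*w (P(w) = (√(4 + 6) - w) - w = (√10 - w) - w = √10 - 2*w)
((T(2) + (-5 - 1)*(-4)) - 95)*P(9) = (((8 - ¼*2²) + (-5 - 1)*(-4)) - 95)*(√10 - 2*9) = (((8 - ¼*4) - 6*(-4)) - 95)*(√10 - 18) = (((8 - 1) + 24) - 95)*(-18 + √10) = ((7 + 24) - 95)*(-18 + √10) = (31 - 95)*(-18 + √10) = -64*(-18 + √10) = 1152 - 64*√10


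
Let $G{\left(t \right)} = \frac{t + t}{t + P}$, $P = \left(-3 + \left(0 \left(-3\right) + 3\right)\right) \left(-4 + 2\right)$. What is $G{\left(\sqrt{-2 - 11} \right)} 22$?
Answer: $44$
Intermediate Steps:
$P = 0$ ($P = \left(-3 + \left(0 + 3\right)\right) \left(-2\right) = \left(-3 + 3\right) \left(-2\right) = 0 \left(-2\right) = 0$)
$G{\left(t \right)} = 2$ ($G{\left(t \right)} = \frac{t + t}{t + 0} = \frac{2 t}{t} = 2$)
$G{\left(\sqrt{-2 - 11} \right)} 22 = 2 \cdot 22 = 44$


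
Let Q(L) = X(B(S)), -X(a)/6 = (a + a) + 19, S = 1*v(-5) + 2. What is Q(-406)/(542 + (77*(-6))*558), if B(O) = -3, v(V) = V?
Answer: 39/128627 ≈ 0.00030320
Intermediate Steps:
S = -3 (S = 1*(-5) + 2 = -5 + 2 = -3)
X(a) = -114 - 12*a (X(a) = -6*((a + a) + 19) = -6*(2*a + 19) = -6*(19 + 2*a) = -114 - 12*a)
Q(L) = -78 (Q(L) = -114 - 12*(-3) = -114 + 36 = -78)
Q(-406)/(542 + (77*(-6))*558) = -78/(542 + (77*(-6))*558) = -78/(542 - 462*558) = -78/(542 - 257796) = -78/(-257254) = -78*(-1/257254) = 39/128627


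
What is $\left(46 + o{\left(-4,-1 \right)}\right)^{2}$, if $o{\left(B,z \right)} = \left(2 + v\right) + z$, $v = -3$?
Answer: $1936$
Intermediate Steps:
$o{\left(B,z \right)} = -1 + z$ ($o{\left(B,z \right)} = \left(2 - 3\right) + z = -1 + z$)
$\left(46 + o{\left(-4,-1 \right)}\right)^{2} = \left(46 - 2\right)^{2} = 44^{2} = 1936$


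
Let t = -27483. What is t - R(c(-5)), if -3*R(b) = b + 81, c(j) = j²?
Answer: -82343/3 ≈ -27448.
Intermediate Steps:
R(b) = -27 - b/3 (R(b) = -(b + 81)/3 = -(81 + b)/3 = -27 - b/3)
t - R(c(-5)) = -27483 - (-27 - ⅓*(-5)²) = -27483 - (-27 - ⅓*25) = -27483 - (-27 - 25/3) = -27483 - 1*(-106/3) = -27483 + 106/3 = -82343/3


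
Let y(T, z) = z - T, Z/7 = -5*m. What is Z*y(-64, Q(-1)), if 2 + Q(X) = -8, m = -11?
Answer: 20790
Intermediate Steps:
Z = 385 (Z = 7*(-5*(-11)) = 7*55 = 385)
Q(X) = -10 (Q(X) = -2 - 8 = -10)
Z*y(-64, Q(-1)) = 385*(-10 - 1*(-64)) = 385*(-10 + 64) = 385*54 = 20790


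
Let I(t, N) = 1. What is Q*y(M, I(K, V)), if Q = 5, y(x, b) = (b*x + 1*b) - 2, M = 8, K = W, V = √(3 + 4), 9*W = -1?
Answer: 35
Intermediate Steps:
W = -⅑ (W = (⅑)*(-1) = -⅑ ≈ -0.11111)
V = √7 ≈ 2.6458
K = -⅑ ≈ -0.11111
y(x, b) = -2 + b + b*x (y(x, b) = (b*x + b) - 2 = (b + b*x) - 2 = -2 + b + b*x)
Q*y(M, I(K, V)) = 5*(-2 + 1 + 1*8) = 5*(-2 + 1 + 8) = 5*7 = 35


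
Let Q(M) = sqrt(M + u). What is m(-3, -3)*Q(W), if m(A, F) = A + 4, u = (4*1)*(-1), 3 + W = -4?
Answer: I*sqrt(11) ≈ 3.3166*I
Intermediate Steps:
W = -7 (W = -3 - 4 = -7)
u = -4 (u = 4*(-1) = -4)
m(A, F) = 4 + A
Q(M) = sqrt(-4 + M) (Q(M) = sqrt(M - 4) = sqrt(-4 + M))
m(-3, -3)*Q(W) = (4 - 3)*sqrt(-4 - 7) = 1*sqrt(-11) = 1*(I*sqrt(11)) = I*sqrt(11)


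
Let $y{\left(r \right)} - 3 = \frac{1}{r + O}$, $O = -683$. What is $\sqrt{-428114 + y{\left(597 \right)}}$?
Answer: $\frac{i \sqrt{3166309042}}{86} \approx 654.3 i$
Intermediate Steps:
$y{\left(r \right)} = 3 + \frac{1}{-683 + r}$ ($y{\left(r \right)} = 3 + \frac{1}{r - 683} = 3 + \frac{1}{-683 + r}$)
$\sqrt{-428114 + y{\left(597 \right)}} = \sqrt{-428114 + \frac{-2048 + 3 \cdot 597}{-683 + 597}} = \sqrt{-428114 + \frac{-2048 + 1791}{-86}} = \sqrt{-428114 - - \frac{257}{86}} = \sqrt{-428114 + \frac{257}{86}} = \sqrt{- \frac{36817547}{86}} = \frac{i \sqrt{3166309042}}{86}$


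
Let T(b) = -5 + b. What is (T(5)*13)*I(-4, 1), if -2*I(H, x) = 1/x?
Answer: 0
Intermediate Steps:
I(H, x) = -1/(2*x)
(T(5)*13)*I(-4, 1) = ((-5 + 5)*13)*(-½/1) = (0*13)*(-½*1) = 0*(-½) = 0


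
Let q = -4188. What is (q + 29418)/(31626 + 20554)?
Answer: 2523/5218 ≈ 0.48352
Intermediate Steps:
(q + 29418)/(31626 + 20554) = (-4188 + 29418)/(31626 + 20554) = 25230/52180 = 25230*(1/52180) = 2523/5218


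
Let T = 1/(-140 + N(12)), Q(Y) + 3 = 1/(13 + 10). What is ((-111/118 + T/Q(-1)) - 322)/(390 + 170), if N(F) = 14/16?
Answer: -721017119/1250299680 ≈ -0.57668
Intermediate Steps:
Q(Y) = -68/23 (Q(Y) = -3 + 1/(13 + 10) = -3 + 1/23 = -68/23)
N(F) = 7/8 (N(F) = 14*(1/16) = 7/8)
T = -8/1113 (T = 1/(-140 + 7/8) = 1/(-1113/8) = -8/1113 ≈ -0.0071878)
((-111/118 + T/Q(-1)) - 322)/(390 + 170) = ((-111/118 - 8/(1113*(-68/23))) - 322)/(390 + 170) = ((-111*1/118 - 8/1113*(-23/68)) - 322)/560 = ((-111/118 + 46/18921) - 322)*(1/560) = (-2094803/2232678 - 322)*(1/560) = -721017119/2232678*1/560 = -721017119/1250299680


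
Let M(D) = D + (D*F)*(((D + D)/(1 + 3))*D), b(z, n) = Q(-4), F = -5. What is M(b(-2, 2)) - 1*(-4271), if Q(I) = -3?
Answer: 8671/2 ≈ 4335.5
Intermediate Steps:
b(z, n) = -3
M(D) = D - 5*D³/2 (M(D) = D + (D*(-5))*(((D + D)/(1 + 3))*D) = D + (-5*D)*(((2*D)/4)*D) = D + (-5*D)*(((2*D)*(¼))*D) = D + (-5*D)*((D/2)*D) = D + (-5*D)*(D²/2) = D - 5*D³/2)
M(b(-2, 2)) - 1*(-4271) = (-3 - 5/2*(-3)³) - 1*(-4271) = (-3 - 5/2*(-27)) + 4271 = (-3 + 135/2) + 4271 = 129/2 + 4271 = 8671/2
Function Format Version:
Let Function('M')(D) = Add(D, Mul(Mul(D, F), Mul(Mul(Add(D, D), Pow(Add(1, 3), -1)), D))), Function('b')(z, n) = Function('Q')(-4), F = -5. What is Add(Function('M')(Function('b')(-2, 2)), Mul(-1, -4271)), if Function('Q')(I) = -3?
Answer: Rational(8671, 2) ≈ 4335.5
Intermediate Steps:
Function('b')(z, n) = -3
Function('M')(D) = Add(D, Mul(Rational(-5, 2), Pow(D, 3))) (Function('M')(D) = Add(D, Mul(Mul(D, -5), Mul(Mul(Add(D, D), Pow(Add(1, 3), -1)), D))) = Add(D, Mul(Mul(-5, D), Mul(Mul(Mul(2, D), Pow(4, -1)), D))) = Add(D, Mul(Mul(-5, D), Mul(Mul(Mul(2, D), Rational(1, 4)), D))) = Add(D, Mul(Mul(-5, D), Mul(Mul(Rational(1, 2), D), D))) = Add(D, Mul(Mul(-5, D), Mul(Rational(1, 2), Pow(D, 2)))) = Add(D, Mul(Rational(-5, 2), Pow(D, 3))))
Add(Function('M')(Function('b')(-2, 2)), Mul(-1, -4271)) = Add(Add(-3, Mul(Rational(-5, 2), Pow(-3, 3))), Mul(-1, -4271)) = Add(Add(-3, Mul(Rational(-5, 2), -27)), 4271) = Add(Add(-3, Rational(135, 2)), 4271) = Add(Rational(129, 2), 4271) = Rational(8671, 2)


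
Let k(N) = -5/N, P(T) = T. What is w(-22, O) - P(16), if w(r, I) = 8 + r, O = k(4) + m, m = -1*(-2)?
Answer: -30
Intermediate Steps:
m = 2
O = ¾ (O = -5/4 + 2 = ¾ ≈ 0.75000)
w(-22, O) - P(16) = (8 - 22) - 1*16 = -14 - 16 = -30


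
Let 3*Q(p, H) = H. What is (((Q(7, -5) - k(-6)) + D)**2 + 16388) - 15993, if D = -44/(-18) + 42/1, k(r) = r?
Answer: 224716/81 ≈ 2774.3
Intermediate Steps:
Q(p, H) = H/3
D = 400/9 (D = -44*(-1/18) + 42*1 = 22/9 + 42 = 400/9 ≈ 44.444)
(((Q(7, -5) - k(-6)) + D)**2 + 16388) - 15993 = ((((1/3)*(-5) - 1*(-6)) + 400/9)**2 + 16388) - 15993 = (((-5/3 + 6) + 400/9)**2 + 16388) - 15993 = ((13/3 + 400/9)**2 + 16388) - 15993 = ((439/9)**2 + 16388) - 15993 = (192721/81 + 16388) - 15993 = 1520149/81 - 15993 = 224716/81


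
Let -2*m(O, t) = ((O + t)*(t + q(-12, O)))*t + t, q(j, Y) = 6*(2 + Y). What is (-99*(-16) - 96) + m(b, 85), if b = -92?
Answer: -133917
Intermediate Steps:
q(j, Y) = 12 + 6*Y
m(O, t) = -t/2 - t*(O + t)*(12 + t + 6*O)/2 (m(O, t) = -(((O + t)*(t + (12 + 6*O)))*t + t)/2 = -(((O + t)*(12 + t + 6*O))*t + t)/2 = -(t*(O + t)*(12 + t + 6*O) + t)/2 = -(t + t*(O + t)*(12 + t + 6*O))/2 = -t/2 - t*(O + t)*(12 + t + 6*O)/2)
(-99*(-16) - 96) + m(b, 85) = (-99*(-16) - 96) - 1/2*85*(1 + 85**2 - 92*85 + 6*(-92)*(2 - 92) + 6*85*(2 - 92)) = (1584 - 96) - 1/2*85*(1 + 7225 - 7820 + 6*(-92)*(-90) + 6*85*(-90)) = 1488 - 1/2*85*(1 + 7225 - 7820 + 49680 - 45900) = 1488 - 1/2*85*3186 = 1488 - 135405 = -133917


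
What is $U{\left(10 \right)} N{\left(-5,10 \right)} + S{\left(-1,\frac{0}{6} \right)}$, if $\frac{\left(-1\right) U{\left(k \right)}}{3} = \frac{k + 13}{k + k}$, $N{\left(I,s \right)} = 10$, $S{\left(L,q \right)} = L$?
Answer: $- \frac{71}{2} \approx -35.5$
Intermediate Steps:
$U{\left(k \right)} = - \frac{3 \left(13 + k\right)}{2 k}$ ($U{\left(k \right)} = - 3 \frac{k + 13}{k + k} = - 3 \frac{13 + k}{2 k} = - \frac{3 \left(13 + k\right)}{2 k}$)
$U{\left(10 \right)} N{\left(-5,10 \right)} + S{\left(-1,\frac{0}{6} \right)} = \frac{3 \left(-13 - 10\right)}{2 \cdot 10} \cdot 10 - 1 = \frac{3}{2} \cdot \frac{1}{10} \left(-13 - 10\right) 10 - 1 = \frac{3}{2} \cdot \frac{1}{10} \left(-23\right) 10 - 1 = \left(- \frac{69}{20}\right) 10 - 1 = - \frac{69}{2} - 1 = - \frac{71}{2}$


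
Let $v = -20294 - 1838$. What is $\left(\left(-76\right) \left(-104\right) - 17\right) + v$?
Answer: $-14245$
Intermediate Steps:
$v = -22132$ ($v = -20294 - 1838 = -22132$)
$\left(\left(-76\right) \left(-104\right) - 17\right) + v = \left(\left(-76\right) \left(-104\right) - 17\right) - 22132 = \left(7904 - 17\right) - 22132 = 7887 - 22132 = -14245$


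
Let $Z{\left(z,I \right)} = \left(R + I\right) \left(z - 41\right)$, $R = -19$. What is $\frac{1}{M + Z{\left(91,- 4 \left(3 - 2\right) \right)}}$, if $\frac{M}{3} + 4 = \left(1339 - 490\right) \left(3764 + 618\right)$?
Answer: $\frac{1}{11159792} \approx 8.9607 \cdot 10^{-8}$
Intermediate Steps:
$Z{\left(z,I \right)} = \left(-41 + z\right) \left(-19 + I\right)$ ($Z{\left(z,I \right)} = \left(-19 + I\right) \left(z - 41\right) = \left(-19 + I\right) \left(-41 + z\right) = \left(-41 + z\right) \left(-19 + I\right)$)
$M = 11160942$ ($M = -12 + 3 \left(1339 - 490\right) \left(3764 + 618\right) = -12 + 3 \cdot 849 \cdot 4382 = -12 + 3 \cdot 3720318 = -12 + 11160954 = 11160942$)
$\frac{1}{M + Z{\left(91,- 4 \left(3 - 2\right) \right)}} = \frac{1}{11160942 + \left(779 - 41 \left(- 4 \left(3 - 2\right)\right) - 1729 + - 4 \left(3 - 2\right) 91\right)} = \frac{1}{11160942 + \left(779 - 41 \left(\left(-4\right) 1\right) - 1729 + \left(-4\right) 1 \cdot 91\right)} = \frac{1}{11160942 - 1150} = \frac{1}{11159792}$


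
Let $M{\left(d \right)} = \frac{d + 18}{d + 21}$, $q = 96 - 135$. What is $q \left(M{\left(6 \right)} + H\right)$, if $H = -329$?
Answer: $\frac{38389}{3} \approx 12796.0$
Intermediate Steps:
$q = -39$
$M{\left(d \right)} = \frac{18 + d}{21 + d}$
$q \left(M{\left(6 \right)} + H\right) = - 39 \left(\frac{18 + 6}{21 + 6} - 329\right) = - 39 \left(\frac{1}{27} \cdot 24 - 329\right) = - 39 \left(\frac{8}{9} - 329\right) = \left(-39\right) \left(- \frac{2953}{9}\right) = \frac{38389}{3}$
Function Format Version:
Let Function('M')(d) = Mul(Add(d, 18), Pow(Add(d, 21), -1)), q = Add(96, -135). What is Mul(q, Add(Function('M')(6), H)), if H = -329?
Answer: Rational(38389, 3) ≈ 12796.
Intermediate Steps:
q = -39
Function('M')(d) = Mul(Pow(Add(21, d), -1), Add(18, d)) (Function('M')(d) = Mul(Add(18, d), Pow(Add(21, d), -1)) = Mul(Pow(Add(21, d), -1), Add(18, d)))
Mul(q, Add(Function('M')(6), H)) = Mul(-39, Add(Mul(Pow(Add(21, 6), -1), Add(18, 6)), -329)) = Mul(-39, Add(Mul(Pow(27, -1), 24), -329)) = Mul(-39, Add(Mul(Rational(1, 27), 24), -329)) = Mul(-39, Add(Rational(8, 9), -329)) = Mul(-39, Rational(-2953, 9)) = Rational(38389, 3)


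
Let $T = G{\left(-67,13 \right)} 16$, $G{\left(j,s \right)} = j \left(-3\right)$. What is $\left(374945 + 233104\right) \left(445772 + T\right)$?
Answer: $273006704412$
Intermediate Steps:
$G{\left(j,s \right)} = - 3 j$
$T = 3216$ ($T = \left(-3\right) \left(-67\right) 16 = 201 \cdot 16 = 3216$)
$\left(374945 + 233104\right) \left(445772 + T\right) = \left(374945 + 233104\right) \left(445772 + 3216\right) = 608049 \cdot 448988 = 273006704412$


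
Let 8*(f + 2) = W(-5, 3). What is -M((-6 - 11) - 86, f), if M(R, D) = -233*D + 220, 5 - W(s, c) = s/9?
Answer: -18871/36 ≈ -524.19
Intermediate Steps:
W(s, c) = 5 - s/9
f = -47/36 (f = -2 + (5 - 1/9*(-5))/8 = -2 + (5 + 5/9)/8 = -2 + (1/8)*(50/9) = -2 + 25/36 = -47/36 ≈ -1.3056)
M(R, D) = 220 - 233*D
-M((-6 - 11) - 86, f) = -(220 - 233*(-47/36)) = -(220 + 10951/36) = -1*18871/36 = -18871/36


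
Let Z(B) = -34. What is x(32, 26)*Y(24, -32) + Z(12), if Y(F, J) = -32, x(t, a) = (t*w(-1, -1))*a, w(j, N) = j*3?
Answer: 79838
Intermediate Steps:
w(j, N) = 3*j
x(t, a) = -3*a*t (x(t, a) = (t*(3*(-1)))*a = (t*(-3))*a = (-3*t)*a = -3*a*t)
x(32, 26)*Y(24, -32) + Z(12) = -3*26*32*(-32) - 34 = -2496*(-32) - 34 = 79872 - 34 = 79838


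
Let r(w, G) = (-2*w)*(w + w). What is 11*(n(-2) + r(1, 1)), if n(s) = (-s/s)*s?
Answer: -22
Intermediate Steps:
r(w, G) = -4*w² (r(w, G) = (-2*w)*(2*w) = -4*w²)
n(s) = -s (n(s) = (-1*1)*s = -s)
11*(n(-2) + r(1, 1)) = 11*(-1*(-2) - 4*1²) = 11*(2 - 4*1) = 11*(2 - 4) = 11*(-2) = -22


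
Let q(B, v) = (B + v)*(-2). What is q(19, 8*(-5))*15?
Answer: 630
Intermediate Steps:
q(B, v) = -2*B - 2*v
q(19, 8*(-5))*15 = (-2*19 - 16*(-5))*15 = (-38 - 2*(-40))*15 = (-38 + 80)*15 = 42*15 = 630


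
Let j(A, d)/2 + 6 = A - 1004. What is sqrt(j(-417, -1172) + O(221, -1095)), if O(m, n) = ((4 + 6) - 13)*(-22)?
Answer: 2*I*sqrt(697) ≈ 52.802*I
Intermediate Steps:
j(A, d) = -2020 + 2*A (j(A, d) = -12 + 2*(A - 1004) = -12 + 2*(-1004 + A) = -12 + (-2008 + 2*A) = -2020 + 2*A)
O(m, n) = 66 (O(m, n) = (10 - 13)*(-22) = -3*(-22) = 66)
sqrt(j(-417, -1172) + O(221, -1095)) = sqrt((-2020 + 2*(-417)) + 66) = sqrt((-2020 - 834) + 66) = sqrt(-2854 + 66) = sqrt(-2788) = 2*I*sqrt(697)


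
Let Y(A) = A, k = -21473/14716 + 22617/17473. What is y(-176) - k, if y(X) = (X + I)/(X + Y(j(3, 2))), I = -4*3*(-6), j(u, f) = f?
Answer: 17056736995/22370542116 ≈ 0.76246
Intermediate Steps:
k = -42365957/257132668 (k = -21473*1/14716 + 22617*(1/17473) = -21473/14716 + 22617/17473 = -42365957/257132668 ≈ -0.16476)
I = 72 (I = -12*(-6) = 72)
y(X) = (72 + X)/(2 + X) (y(X) = (X + 72)/(X + 2) = (72 + X)/(2 + X))
y(-176) - k = (72 - 176)/(2 - 176) - 1*(-42365957/257132668) = -104/(-174) + 42365957/257132668 = -1/174*(-104) + 42365957/257132668 = 52/87 + 42365957/257132668 = 17056736995/22370542116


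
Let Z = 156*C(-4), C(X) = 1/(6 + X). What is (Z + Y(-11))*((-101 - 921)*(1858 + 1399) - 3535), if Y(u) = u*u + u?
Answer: -626451532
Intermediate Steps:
Y(u) = u + u² (Y(u) = u² + u = u + u²)
Z = 78 (Z = 156/(6 - 4) = 156/2 = 156*(½) = 78)
(Z + Y(-11))*((-101 - 921)*(1858 + 1399) - 3535) = (78 - 11*(1 - 11))*((-101 - 921)*(1858 + 1399) - 3535) = (78 - 11*(-10))*(-1022*3257 - 3535) = (78 + 110)*(-3328654 - 3535) = 188*(-3332189) = -626451532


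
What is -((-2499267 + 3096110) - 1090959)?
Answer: 494116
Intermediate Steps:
-((-2499267 + 3096110) - 1090959) = -(596843 - 1090959) = -1*(-494116) = 494116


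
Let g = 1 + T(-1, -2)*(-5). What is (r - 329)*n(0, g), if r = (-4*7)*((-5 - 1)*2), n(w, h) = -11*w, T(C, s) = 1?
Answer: 0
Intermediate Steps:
g = -4 (g = 1 + 1*(-5) = 1 - 5 = -4)
r = 336 (r = -(-168)*2 = -28*(-12) = 336)
(r - 329)*n(0, g) = (336 - 329)*(-11*0) = 7*0 = 0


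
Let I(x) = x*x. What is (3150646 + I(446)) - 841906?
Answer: 2507656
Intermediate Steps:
I(x) = x²
(3150646 + I(446)) - 841906 = (3150646 + 446²) - 841906 = (3150646 + 198916) - 841906 = 3349562 - 841906 = 2507656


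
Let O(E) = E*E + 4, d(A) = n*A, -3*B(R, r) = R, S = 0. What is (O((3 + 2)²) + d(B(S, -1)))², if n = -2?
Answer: 395641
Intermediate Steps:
B(R, r) = -R/3
d(A) = -2*A
O(E) = 4 + E² (O(E) = E² + 4 = 4 + E²)
(O((3 + 2)²) + d(B(S, -1)))² = ((4 + ((3 + 2)²)²) - (-2)*0/3)² = ((4 + (5²)²) - 2*0)² = ((4 + 25²) + 0)² = ((4 + 625) + 0)² = (629 + 0)² = 629² = 395641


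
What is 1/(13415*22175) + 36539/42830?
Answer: 2173906996541/2548193335750 ≈ 0.85312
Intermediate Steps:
1/(13415*22175) + 36539/42830 = (1/13415)*(1/22175) + 36539*(1/42830) = 1/297477625 + 36539/42830 = 2173906996541/2548193335750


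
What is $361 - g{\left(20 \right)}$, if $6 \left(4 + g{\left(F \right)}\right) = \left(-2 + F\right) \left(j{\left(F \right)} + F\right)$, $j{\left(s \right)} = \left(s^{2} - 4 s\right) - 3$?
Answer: $-646$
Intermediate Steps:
$j{\left(s \right)} = -3 + s^{2} - 4 s$
$g{\left(F \right)} = -4 + \frac{\left(-2 + F\right) \left(-3 + F^{2} - 3 F\right)}{6}$ ($g{\left(F \right)} = -4 + \frac{\left(-2 + F\right) \left(\left(-3 + F^{2} - 4 F\right) + F\right)}{6} = -4 + \frac{\left(-2 + F\right) \left(-3 + F^{2} - 3 F\right)}{6}$)
$361 - g{\left(20 \right)} = 361 - \left(-3 + \frac{1}{2} \cdot 20 - \frac{5 \cdot 20^{2}}{6} + \frac{20^{3}}{6}\right) = 361 - \left(-3 + 10 - \frac{1000}{3} + \frac{1}{6} \cdot 8000\right) = 361 - \left(-3 + 10 - \frac{1000}{3} + \frac{4000}{3}\right) = 361 - 1007 = -646$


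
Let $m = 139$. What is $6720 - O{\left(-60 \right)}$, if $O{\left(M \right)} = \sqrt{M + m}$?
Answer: $6720 - \sqrt{79} \approx 6711.1$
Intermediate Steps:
$O{\left(M \right)} = \sqrt{139 + M}$ ($O{\left(M \right)} = \sqrt{M + 139} = \sqrt{139 + M}$)
$6720 - O{\left(-60 \right)} = 6720 - \sqrt{139 - 60} = 6720 - \sqrt{79}$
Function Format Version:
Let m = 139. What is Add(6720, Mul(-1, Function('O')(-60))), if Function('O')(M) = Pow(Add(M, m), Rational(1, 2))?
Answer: Add(6720, Mul(-1, Pow(79, Rational(1, 2)))) ≈ 6711.1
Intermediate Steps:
Function('O')(M) = Pow(Add(139, M), Rational(1, 2)) (Function('O')(M) = Pow(Add(M, 139), Rational(1, 2)) = Pow(Add(139, M), Rational(1, 2)))
Add(6720, Mul(-1, Function('O')(-60))) = Add(6720, Mul(-1, Pow(Add(139, -60), Rational(1, 2)))) = Add(6720, Mul(-1, Pow(79, Rational(1, 2))))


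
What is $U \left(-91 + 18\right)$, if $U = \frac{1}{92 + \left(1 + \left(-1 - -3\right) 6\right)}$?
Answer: $- \frac{73}{105} \approx -0.69524$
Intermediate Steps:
$U = \frac{1}{105}$ ($U = \frac{1}{92 + \left(1 + \left(-1 + 3\right) 6\right)} = \frac{1}{92 + \left(1 + 2 \cdot 6\right)} = \frac{1}{92 + \left(1 + 12\right)} = \frac{1}{92 + 13} = \frac{1}{105} \approx 0.0095238$)
$U \left(-91 + 18\right) = \frac{-91 + 18}{105} = \frac{1}{105} \left(-73\right) = - \frac{73}{105}$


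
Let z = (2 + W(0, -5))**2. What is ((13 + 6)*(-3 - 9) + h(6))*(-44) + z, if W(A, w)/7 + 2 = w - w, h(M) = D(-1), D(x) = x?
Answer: 10220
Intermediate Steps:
h(M) = -1
W(A, w) = -14 (W(A, w) = -14 + 7*(w - w) = -14 + 7*0 = -14 + 0 = -14)
z = 144 (z = (2 - 14)**2 = (-12)**2 = 144)
((13 + 6)*(-3 - 9) + h(6))*(-44) + z = ((13 + 6)*(-3 - 9) - 1)*(-44) + 144 = (19*(-12) - 1)*(-44) + 144 = (-228 - 1)*(-44) + 144 = -229*(-44) + 144 = 10076 + 144 = 10220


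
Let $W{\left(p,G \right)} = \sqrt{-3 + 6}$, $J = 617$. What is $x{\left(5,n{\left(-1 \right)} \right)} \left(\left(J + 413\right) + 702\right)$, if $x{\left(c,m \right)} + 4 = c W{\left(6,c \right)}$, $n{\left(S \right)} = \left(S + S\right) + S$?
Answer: $-6928 + 8660 \sqrt{3} \approx 8071.6$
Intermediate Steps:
$W{\left(p,G \right)} = \sqrt{3}$
$n{\left(S \right)} = 3 S$ ($n{\left(S \right)} = 2 S + S = 3 S$)
$x{\left(c,m \right)} = -4 + c \sqrt{3}$
$x{\left(5,n{\left(-1 \right)} \right)} \left(\left(J + 413\right) + 702\right) = \left(-4 + 5 \sqrt{3}\right) \left(\left(617 + 413\right) + 702\right) = \left(-4 + 5 \sqrt{3}\right) \left(1030 + 702\right) = \left(-4 + 5 \sqrt{3}\right) 1732 = -6928 + 8660 \sqrt{3}$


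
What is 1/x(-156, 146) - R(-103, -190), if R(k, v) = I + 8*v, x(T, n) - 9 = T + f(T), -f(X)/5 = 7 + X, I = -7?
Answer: 913147/598 ≈ 1527.0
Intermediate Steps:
f(X) = -35 - 5*X (f(X) = -5*(7 + X) = -35 - 5*X)
x(T, n) = -26 - 4*T (x(T, n) = 9 + (T + (-35 - 5*T)) = 9 + (-35 - 4*T) = -26 - 4*T)
R(k, v) = -7 + 8*v
1/x(-156, 146) - R(-103, -190) = 1/(-26 - 4*(-156)) - (-7 + 8*(-190)) = 1/(-26 + 624) - (-7 - 1520) = 1/598 - 1*(-1527) = 1/598 + 1527 = 913147/598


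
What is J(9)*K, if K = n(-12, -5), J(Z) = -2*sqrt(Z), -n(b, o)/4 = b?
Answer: -288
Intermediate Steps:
n(b, o) = -4*b
K = 48 (K = -4*(-12) = 48)
J(9)*K = -2*sqrt(9)*48 = -2*3*48 = -6*48 = -288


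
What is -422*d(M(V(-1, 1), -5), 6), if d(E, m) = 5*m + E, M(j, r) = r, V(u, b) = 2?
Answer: -10550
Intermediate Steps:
d(E, m) = E + 5*m
-422*d(M(V(-1, 1), -5), 6) = -422*(-5 + 5*6) = -422*(-5 + 30) = -422*25 = -10550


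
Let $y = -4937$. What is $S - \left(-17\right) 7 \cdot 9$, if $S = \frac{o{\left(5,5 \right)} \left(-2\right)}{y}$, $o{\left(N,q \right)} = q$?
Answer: $\frac{5287537}{4937} \approx 1071.0$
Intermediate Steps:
$S = \frac{10}{4937}$ ($S = \frac{5 \left(-2\right)}{-4937} = \left(-10\right) \left(- \frac{1}{4937}\right) = \frac{10}{4937} \approx 0.0020255$)
$S - \left(-17\right) 7 \cdot 9 = \frac{10}{4937} - \left(-17\right) 7 \cdot 9 = \frac{10}{4937} - \left(-119\right) 9 = \frac{10}{4937} - -1071 = \frac{10}{4937} + 1071 = \frac{5287537}{4937}$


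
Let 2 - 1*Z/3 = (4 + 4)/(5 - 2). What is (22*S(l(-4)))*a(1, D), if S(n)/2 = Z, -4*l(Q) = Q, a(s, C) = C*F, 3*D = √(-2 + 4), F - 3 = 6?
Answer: -264*√2 ≈ -373.35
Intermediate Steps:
F = 9 (F = 3 + 6 = 9)
D = √2/3 (D = √(-2 + 4)/3 = √2/3 ≈ 0.47140)
Z = -2 (Z = 6 - 3*(4 + 4)/(5 - 2) = 6 - 24/3 = 6 - 3*8/3 = 6 - 8 = -2)
a(s, C) = 9*C (a(s, C) = C*9 = 9*C)
l(Q) = -Q/4
S(n) = -4 (S(n) = 2*(-2) = -4)
(22*S(l(-4)))*a(1, D) = (22*(-4))*(9*(√2/3)) = -264*√2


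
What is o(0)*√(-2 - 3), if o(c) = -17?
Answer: -17*I*√5 ≈ -38.013*I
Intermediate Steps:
o(0)*√(-2 - 3) = -17*√(-2 - 3) = -17*I*√5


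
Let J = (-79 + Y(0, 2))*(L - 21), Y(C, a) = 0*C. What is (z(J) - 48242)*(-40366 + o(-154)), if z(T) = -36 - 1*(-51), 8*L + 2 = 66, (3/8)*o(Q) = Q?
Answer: 5899608910/3 ≈ 1.9665e+9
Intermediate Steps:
Y(C, a) = 0
o(Q) = 8*Q/3
L = 8 (L = -¼ + (⅛)*66 = -¼ + 33/4 = 8)
J = 1027 (J = (-79 + 0)*(8 - 21) = -79*(-13) = 1027)
z(T) = 15 (z(T) = -36 + 51 = 15)
(z(J) - 48242)*(-40366 + o(-154)) = (15 - 48242)*(-40366 + (8/3)*(-154)) = -48227*(-40366 - 1232/3) = -48227*(-122330/3) = 5899608910/3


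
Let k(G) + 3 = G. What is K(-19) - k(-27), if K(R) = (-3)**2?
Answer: 39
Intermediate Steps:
K(R) = 9
k(G) = -3 + G
K(-19) - k(-27) = 9 - (-3 - 27) = 9 - 1*(-30) = 9 + 30 = 39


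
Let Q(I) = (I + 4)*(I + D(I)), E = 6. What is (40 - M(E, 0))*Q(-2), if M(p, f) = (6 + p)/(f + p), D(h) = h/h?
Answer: -76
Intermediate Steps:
D(h) = 1
M(p, f) = (6 + p)/(f + p)
Q(I) = (1 + I)*(4 + I) (Q(I) = (I + 4)*(I + 1) = (4 + I)*(1 + I) = (1 + I)*(4 + I))
(40 - M(E, 0))*Q(-2) = (40 - (6 + 6)/(0 + 6))*(4 + (-2)² + 5*(-2)) = (40 - 12/6)*(4 + 4 - 10) = (40 - 12/6)*(-2) = (40 - 1*2)*(-2) = (40 - 2)*(-2) = 38*(-2) = -76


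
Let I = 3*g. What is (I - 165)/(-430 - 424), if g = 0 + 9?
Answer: 69/427 ≈ 0.16159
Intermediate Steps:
g = 9
I = 27 (I = 3*9 = 27)
(I - 165)/(-430 - 424) = (27 - 165)/(-430 - 424) = -138/(-854) = -138*(-1/854) = 69/427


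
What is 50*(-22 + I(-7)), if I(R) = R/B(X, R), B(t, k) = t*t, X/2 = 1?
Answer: -2375/2 ≈ -1187.5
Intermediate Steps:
X = 2 (X = 2*1 = 2)
B(t, k) = t**2
I(R) = R/4 (I(R) = R/(2**2) = R/4)
50*(-22 + I(-7)) = 50*(-22 + (1/4)*(-7)) = 50*(-22 - 7/4) = 50*(-95/4) = -2375/2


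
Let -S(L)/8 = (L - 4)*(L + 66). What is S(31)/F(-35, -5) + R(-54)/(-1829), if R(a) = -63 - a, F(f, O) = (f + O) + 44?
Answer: -9580293/1829 ≈ -5238.0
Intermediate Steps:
S(L) = -8*(-4 + L)*(66 + L) (S(L) = -8*(L - 4)*(L + 66) = -8*(-4 + L)*(66 + L))
F(f, O) = 44 + O + f (F(f, O) = (O + f) + 44 = 44 + O + f)
S(31)/F(-35, -5) + R(-54)/(-1829) = (2112 - 496*31 - 8*31²)/(44 - 5 - 35) + (-63 - 1*(-54))/(-1829) = (2112 - 15376 - 8*961)/4 + (-63 + 54)*(-1/1829) = (2112 - 15376 - 7688)*(¼) - 9*(-1/1829) = -20952*¼ + 9/1829 = -5238 + 9/1829 = -9580293/1829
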